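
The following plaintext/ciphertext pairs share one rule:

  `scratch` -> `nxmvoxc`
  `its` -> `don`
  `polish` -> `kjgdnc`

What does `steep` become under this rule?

nozzk

Compare letters: s→n is +21, c→x is +21, r→m is +21 — a constant shift. Each letter is shifted forward by 21 in the alphabet (a Caesar shift of +21).
Applying it to steep: s+21=n, t+21=o, e+21=z, e+21=z, p+21=k.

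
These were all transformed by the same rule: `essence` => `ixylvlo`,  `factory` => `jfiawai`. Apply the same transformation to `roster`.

vtyama

Letter i (0-indexed) is shifted by i+4, so successive shifts are 4, 5, 6, ….
For roster: r+4=v, o+5=t, s+6=y, t+7=a, e+8=m, r+9=a.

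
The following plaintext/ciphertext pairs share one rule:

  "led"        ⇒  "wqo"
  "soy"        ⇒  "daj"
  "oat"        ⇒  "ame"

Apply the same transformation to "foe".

The shift depends on letter class: consonant l→w is +11, but vowel e→q is +12. The rule splits by letter class: vowels +12, consonants +11.
On foe: f(cons)+11=q, o(vowel)+12=a, e(vowel)+12=q.

qaq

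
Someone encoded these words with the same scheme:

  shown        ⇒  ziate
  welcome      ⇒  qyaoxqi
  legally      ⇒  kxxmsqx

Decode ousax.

logic

The output letters match the input read backwards, each shifted +12: shown reversed is nwohs. Two steps: reverse the string, then apply a Caesar shift of +12.
Undoing it on ousax: shift back: o−12=c, u−12=i, s−12=g, a−12=o, x−12=l → cigol; then reverse → logic.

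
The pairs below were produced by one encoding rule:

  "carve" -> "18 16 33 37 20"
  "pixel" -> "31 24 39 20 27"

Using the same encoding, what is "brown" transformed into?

The number is (letter's place in the alphabet, a=1) + 15.
Applying it to brown: b=2→17, r=18→33, o=15→30, w=23→38, n=14→29.

17 33 30 38 29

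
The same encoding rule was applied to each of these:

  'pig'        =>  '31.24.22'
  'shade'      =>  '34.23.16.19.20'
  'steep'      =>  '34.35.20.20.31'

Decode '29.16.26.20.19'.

naked

p is letter #16 and maps to 31: an offset of 15. Letters become their 1-based position plus 15 (so a→16, b→17, …).
Reversing it on 29.16.26.20.19: 29→(29−15)÷1=14=n, 16→(16−15)÷1=1=a, 26→(26−15)÷1=11=k, 20→(20−15)÷1=5=e, 19→(19−15)÷1=4=d.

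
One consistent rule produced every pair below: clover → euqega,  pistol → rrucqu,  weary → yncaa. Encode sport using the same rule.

uyqav

Shifts by position in clover: pos 0: c→e (+2), pos 1: l→u (+9), pos 2: o→q (+2), pos 3: v→e (+9) — repeating every 2. It's a Vigenère-style cipher with numeric key [2,9]: position i shifts by key[i mod 2].
For sport: s+2=u, p+9=y, o+2=q, r+9=a, t+2=v.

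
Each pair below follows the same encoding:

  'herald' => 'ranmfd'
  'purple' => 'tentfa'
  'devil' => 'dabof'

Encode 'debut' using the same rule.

h(7)→r(17) and e(4)→a(0) fit y≡23x+12 (mod 26); the inverse of 23 mod 26 is 17. This is an affine cipher: with a=0,…,z=25, each position x becomes (23x+12) mod 26.
On debut: d(3)→23·3+12≡3=d; e(4)→23·4+12≡0=a; b(1)→23·1+12≡9=j; u(20)→23·20+12≡4=e; t(19)→23·19+12≡7=h (all mod 26).

dajeh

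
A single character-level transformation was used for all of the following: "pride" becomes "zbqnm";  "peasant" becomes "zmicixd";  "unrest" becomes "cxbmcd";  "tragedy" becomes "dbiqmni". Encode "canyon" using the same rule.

The shift depends on letter class: consonant p→z is +10, but vowel i→q is +8. The rule splits by letter class: vowels +8, consonants +10.
For canyon: c(cons)+10=m, a(vowel)+8=i, n(cons)+10=x, y(cons)+10=i, o(vowel)+8=w, n(cons)+10=x.

mixiwx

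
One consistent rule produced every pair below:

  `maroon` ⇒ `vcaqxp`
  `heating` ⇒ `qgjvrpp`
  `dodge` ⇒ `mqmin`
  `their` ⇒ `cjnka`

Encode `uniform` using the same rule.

dprhxtv

A repeating key of period 2 is used — shifts +9, +2 over and over.
Applying it to uniform: u+9=d, n+2=p, i+9=r, f+2=h, o+9=x, r+2=t, m+9=v.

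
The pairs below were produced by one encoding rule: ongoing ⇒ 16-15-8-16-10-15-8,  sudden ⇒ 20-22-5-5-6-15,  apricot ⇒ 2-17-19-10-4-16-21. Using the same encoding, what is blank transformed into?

o is letter #15 and maps to 16: an offset of 1. The number is (letter's place in the alphabet, a=1) + 1.
Applying it to blank: b=2→3, l=12→13, a=1→2, n=14→15, k=11→12.

3-13-2-15-12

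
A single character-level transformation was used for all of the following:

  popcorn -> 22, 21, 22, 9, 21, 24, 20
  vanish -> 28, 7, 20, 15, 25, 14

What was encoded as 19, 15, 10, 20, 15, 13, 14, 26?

midnight

p is letter #16 and maps to 22: an offset of 6. Letters become their 1-based position plus 6 (so a→7, b→8, …).
Reversing it on 19, 15, 10, 20, 15, 13, 14, 26: 19→(19−6)÷1=13=m, 15→(15−6)÷1=9=i, 10→(10−6)÷1=4=d, 20→(20−6)÷1=14=n, 15→(15−6)÷1=9=i, 13→(13−6)÷1=7=g, 14→(14−6)÷1=8=h, 26→(26−6)÷1=20=t.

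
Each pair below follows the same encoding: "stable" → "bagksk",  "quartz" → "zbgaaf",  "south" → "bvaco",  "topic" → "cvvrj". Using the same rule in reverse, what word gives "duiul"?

Shifts by position in stable: pos 0: s→b (+9), pos 1: t→a (+7), pos 2: a→g (+6), pos 3: b→k (+9), pos 4: l→s (+7), pos 5: e→k (+6) — repeating every 3. It's a Vigenère-style cipher with numeric key [9,7,6]: position i shifts by key[i mod 3].
Reversing it on duiul: d−9=u, u−7=n, i−6=c, u−9=l, l−7=e.

uncle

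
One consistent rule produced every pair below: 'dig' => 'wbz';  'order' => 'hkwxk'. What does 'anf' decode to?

hum

Compare letters: d→w is +19, i→b is +19, g→z is +19 — a constant shift. It's a constant shift of +19 (ROT19).
Reversing it on anf: a−19=h, n−19=u, f−19=m.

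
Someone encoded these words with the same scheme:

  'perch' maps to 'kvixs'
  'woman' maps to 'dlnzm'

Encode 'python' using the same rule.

kbgslm

Each pair mirrors across the alphabet (p↔k, e↔v, r↔i): positions sum to 25. This is the alphabet-reversal cipher (Atbash): a becomes z, b becomes y, etc.
For python: p↔k, y↔b, t↔g, h↔s, o↔l, n↔m.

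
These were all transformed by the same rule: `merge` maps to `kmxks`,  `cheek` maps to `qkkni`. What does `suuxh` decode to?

broom

The output letters match the input read backwards, each shifted +6: merge reversed is egrem. Two steps: reverse the string, then apply a Caesar shift of +6.
Reversing it on suuxh: shift back: s−6=m, u−6=o, u−6=o, x−6=r, h−6=b → moorb; then reverse → broom.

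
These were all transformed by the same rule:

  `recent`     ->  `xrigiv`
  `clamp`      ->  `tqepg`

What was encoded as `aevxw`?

Two steps: reverse the string, then apply a Caesar shift of +4.
Decoding aevxw: shift back: a−4=w, e−4=a, v−4=r, x−4=t, w−4=s → warts; then reverse → straw.

straw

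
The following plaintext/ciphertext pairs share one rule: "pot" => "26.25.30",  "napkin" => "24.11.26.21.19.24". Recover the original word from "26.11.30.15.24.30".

p is letter #16 and maps to 26: an offset of 10. Letters become their 1-based position plus 10 (so a→11, b→12, …).
Reversing it on 26.11.30.15.24.30: 26→(26−10)÷1=16=p, 11→(11−10)÷1=1=a, 30→(30−10)÷1=20=t, 15→(15−10)÷1=5=e, 24→(24−10)÷1=14=n, 30→(30−10)÷1=20=t.

patent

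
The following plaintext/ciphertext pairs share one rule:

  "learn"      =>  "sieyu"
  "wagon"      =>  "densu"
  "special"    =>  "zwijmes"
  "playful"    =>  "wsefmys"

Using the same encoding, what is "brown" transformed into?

iysdu

The rule splits by letter class: vowels +4, consonants +7.
On brown: b(cons)+7=i, r(cons)+7=y, o(vowel)+4=s, w(cons)+7=d, n(cons)+7=u.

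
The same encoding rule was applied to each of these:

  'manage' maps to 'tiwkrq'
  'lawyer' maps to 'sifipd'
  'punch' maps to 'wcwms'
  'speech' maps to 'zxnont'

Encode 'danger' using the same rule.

Each letter shifts forward by (position + 7), i.e. 7, 8, 9, … — the shift grows by one for each successive letter.
Applying it to danger: d+7=k, a+8=i, n+9=w, g+10=q, e+11=p, r+12=d.

kiwqpd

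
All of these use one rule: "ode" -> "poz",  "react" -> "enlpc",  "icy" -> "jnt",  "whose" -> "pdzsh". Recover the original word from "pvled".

stake

The output letters match the input read backwards, each shifted +11: ode reversed is edo. Read the word backwards and shift each letter +11.
Decoding pvled: shift back: p−11=e, v−11=k, l−11=a, e−11=t, d−11=s → ekats; then reverse → stake.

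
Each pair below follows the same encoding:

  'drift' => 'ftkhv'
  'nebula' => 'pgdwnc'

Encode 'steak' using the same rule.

Compare letters: d→f is +2, r→t is +2, i→k is +2 — a constant shift. It's a constant shift of +2 (ROT2).
For steak: s+2=u, t+2=v, e+2=g, a+2=c, k+2=m.

uvgcm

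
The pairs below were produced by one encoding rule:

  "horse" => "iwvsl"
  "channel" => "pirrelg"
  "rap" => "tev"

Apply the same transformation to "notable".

ipfexsr

The output letters match the input read backwards, each shifted +4: horse reversed is esroh. Two steps: reverse the string, then apply a Caesar shift of +4.
For notable: reverse → elbaton; then shift: e+4=i, l+4=p, b+4=f, a+4=e, t+4=x, o+4=s, n+4=r.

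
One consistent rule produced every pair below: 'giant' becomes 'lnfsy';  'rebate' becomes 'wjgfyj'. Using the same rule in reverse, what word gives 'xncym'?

Compare letters: g→l is +5, i→n is +5, a→f is +5 — a constant shift. Each letter is shifted forward by 5 in the alphabet (a Caesar shift of +5).
Decoding xncym: x−5=s, n−5=i, c−5=x, y−5=t, m−5=h.

sixth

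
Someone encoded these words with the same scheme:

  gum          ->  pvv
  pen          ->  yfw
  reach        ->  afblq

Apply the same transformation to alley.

buufh

The shift depends on letter class: consonant g→p is +9, but vowel u→v is +1. Vowels shift forward by 1 and consonants shift forward by 9.
On alley: a(vowel)+1=b, l(cons)+9=u, l(cons)+9=u, e(vowel)+1=f, y(cons)+9=h.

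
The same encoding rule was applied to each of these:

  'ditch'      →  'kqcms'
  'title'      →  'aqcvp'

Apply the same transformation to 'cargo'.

jiaqz

In ditch: d→k is +7, i→q is +8, t→c is +9, c→m is +10 — the shift increases by 1 each position. Each letter shifts forward by (position + 7), i.e. 7, 8, 9, … — the shift grows by one for each successive letter.
Applying it to cargo: c+7=j, a+8=i, r+9=a, g+10=q, o+11=z.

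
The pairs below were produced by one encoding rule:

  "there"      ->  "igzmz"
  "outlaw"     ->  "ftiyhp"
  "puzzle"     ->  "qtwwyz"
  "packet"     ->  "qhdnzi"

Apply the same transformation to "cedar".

t(19)→i(8) and h(7)→g(6) fit y≡11x+7 (mod 26); the inverse of 11 mod 26 is 19. Each letter's alphabet position (a=0..z=25) is mapped through 11·x+7 mod 26 — an affine cipher.
For cedar: c(2)→11·2+7≡3=d; e(4)→11·4+7≡25=z; d(3)→11·3+7≡14=o; a(0)→11·0+7≡7=h; r(17)→11·17+7≡12=m (all mod 26).

dzohm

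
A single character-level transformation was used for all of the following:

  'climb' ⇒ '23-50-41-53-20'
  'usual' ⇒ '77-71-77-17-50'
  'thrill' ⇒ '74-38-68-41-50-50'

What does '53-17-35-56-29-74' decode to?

c(#3)→23 and l(#12)→50: differences scale by 3, so n = 3·pos + 14. The formula is n = 3×(alphabet index, a=1) + 14.
Undoing it on 53-17-35-56-29-74: 53→(53−14)÷3=13=m, 17→(17−14)÷3=1=a, 35→(35−14)÷3=7=g, 56→(56−14)÷3=14=n, 29→(29−14)÷3=5=e, 74→(74−14)÷3=20=t.

magnet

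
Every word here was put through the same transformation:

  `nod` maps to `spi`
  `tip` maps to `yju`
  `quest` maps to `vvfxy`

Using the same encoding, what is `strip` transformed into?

xywju

Two shifts are in play — +1 for a/e/i/o/u, +5 for every other letter.
Applying it to strip: s(cons)+5=x, t(cons)+5=y, r(cons)+5=w, i(vowel)+1=j, p(cons)+5=u.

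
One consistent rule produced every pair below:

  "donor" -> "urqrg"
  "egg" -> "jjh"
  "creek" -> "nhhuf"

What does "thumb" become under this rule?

The output letters match the input read backwards, each shifted +3: donor reversed is ronod. Two steps: reverse the string, then apply a Caesar shift of +3.
On thumb: reverse → bmuht; then shift: b+3=e, m+3=p, u+3=x, h+3=k, t+3=w.

epxkw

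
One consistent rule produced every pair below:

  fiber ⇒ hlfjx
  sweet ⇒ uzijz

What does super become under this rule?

uxtjx

Letter i (0-indexed) is shifted by i+2, so successive shifts are 2, 3, 4, ….
Applying it to super: s+2=u, u+3=x, p+4=t, e+5=j, r+6=x.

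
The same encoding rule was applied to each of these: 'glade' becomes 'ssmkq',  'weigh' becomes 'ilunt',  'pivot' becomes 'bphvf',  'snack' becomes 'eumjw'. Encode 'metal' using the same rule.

The shifts repeat in a cycle of length 2: positions 0,1,… shift by +12, +7, then the pattern repeats.
Applying it to metal: m+12=y, e+7=l, t+12=f, a+7=h, l+12=x.

ylfhx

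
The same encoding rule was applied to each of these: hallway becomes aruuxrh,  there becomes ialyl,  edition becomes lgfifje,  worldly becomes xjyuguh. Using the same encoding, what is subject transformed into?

dnwklbi

h(7)→a(0) and a(0)→r(17) fit y≡5x+17 (mod 26); the inverse of 5 mod 26 is 21. Each letter's alphabet position (a=0..z=25) is mapped through 5·x+17 mod 26 — an affine cipher.
Applying it to subject: s(18)→5·18+17≡3=d; u(20)→5·20+17≡13=n; b(1)→5·1+17≡22=w; j(9)→5·9+17≡10=k; e(4)→5·4+17≡11=l; c(2)→5·2+17≡1=b; t(19)→5·19+17≡8=i (all mod 26).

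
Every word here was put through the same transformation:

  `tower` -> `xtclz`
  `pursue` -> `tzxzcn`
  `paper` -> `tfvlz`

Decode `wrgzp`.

In tower: t→x is +4, o→t is +5, w→c is +6, e→l is +7 — the shift increases by 1 each position. The shift increases by 1 at each position, starting from +4: 4, 5, 6, ….
Undoing it on wrgzp: w−4=s, r−5=m, g−6=a, z−7=s, p−8=h.

smash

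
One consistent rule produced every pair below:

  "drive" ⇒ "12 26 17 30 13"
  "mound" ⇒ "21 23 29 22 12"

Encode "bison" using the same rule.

10 17 27 23 22

d is letter #4 and maps to 12: an offset of 8. Each letter is replaced by its alphabet position (a=1..z=26) + 8.
For bison: b=2→10, i=9→17, s=19→27, o=15→23, n=14→22.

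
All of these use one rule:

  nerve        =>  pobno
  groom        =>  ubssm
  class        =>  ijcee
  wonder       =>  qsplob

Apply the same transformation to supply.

ekvvjw

n(13)→p(15) and e(4)→o(14) fit y≡3x+2 (mod 26); the inverse of 3 mod 26 is 9. Each letter's alphabet position (a=0..z=25) is mapped through 3·x+2 mod 26 — an affine cipher.
On supply: s(18)→3·18+2≡4=e; u(20)→3·20+2≡10=k; p(15)→3·15+2≡21=v; p(15)→3·15+2≡21=v; l(11)→3·11+2≡9=j; y(24)→3·24+2≡22=w (all mod 26).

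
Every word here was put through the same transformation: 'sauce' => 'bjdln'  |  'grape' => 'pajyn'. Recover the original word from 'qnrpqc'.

Compare letters: s→b is +9, a→j is +9, u→d is +9 — a constant shift. Each letter is shifted forward by 9 in the alphabet (a Caesar shift of +9).
Decoding qnrpqc: q−9=h, n−9=e, r−9=i, p−9=g, q−9=h, c−9=t.

height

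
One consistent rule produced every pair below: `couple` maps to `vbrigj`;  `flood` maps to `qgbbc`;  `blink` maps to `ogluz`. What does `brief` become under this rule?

c(2)→v(21) and o(14)→b(1) fit y≡7x+7 (mod 26); the inverse of 7 mod 26 is 15. This is an affine cipher: with a=0,…,z=25, each position x becomes (7x+7) mod 26.
On brief: b(1)→7·1+7≡14=o; r(17)→7·17+7≡22=w; i(8)→7·8+7≡11=l; e(4)→7·4+7≡9=j; f(5)→7·5+7≡16=q (all mod 26).

owljq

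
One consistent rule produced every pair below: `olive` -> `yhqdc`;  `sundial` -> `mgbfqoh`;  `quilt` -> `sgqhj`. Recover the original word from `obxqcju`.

o(14)→y(24) and l(11)→h(7) fit y≡23x+14 (mod 26); the inverse of 23 mod 26 is 17. Treating letters as 0–25, the rule is x ↦ 23x + 14 (mod 26).
Undoing it on obxqcju: o(14)→17·(14−14)≡0=a; b(1)→17·(1−14)≡13=n; x(23)→17·(23−14)≡23=x; q(16)→17·(16−14)≡8=i; c(2)→17·(2−14)≡4=e; j(9)→17·(9−14)≡19=t; u(20)→17·(20−14)≡24=y (all mod 26).

anxiety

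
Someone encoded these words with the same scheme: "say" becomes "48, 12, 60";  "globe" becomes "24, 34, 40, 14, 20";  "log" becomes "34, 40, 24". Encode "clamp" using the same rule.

s(#19)→48 and a(#1)→12: differences scale by 2, so n = 2·pos + 10. Each letter becomes 2×(its alphabet position, a=1..z=26) + 10.
On clamp: c=3→16, l=12→34, a=1→12, m=13→36, p=16→42.

16, 34, 12, 36, 42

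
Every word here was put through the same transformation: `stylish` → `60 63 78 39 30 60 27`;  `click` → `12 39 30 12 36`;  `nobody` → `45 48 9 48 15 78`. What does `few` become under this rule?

s(#19)→60 and t(#20)→63: differences scale by 3, so n = 3·pos + 3. With a=1..z=26, the number is 3·pos + 3.
Applying it to few: f=6→21, e=5→18, w=23→72.

21 18 72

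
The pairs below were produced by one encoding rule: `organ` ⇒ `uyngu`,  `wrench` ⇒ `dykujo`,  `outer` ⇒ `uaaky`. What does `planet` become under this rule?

The shift depends on letter class: consonant r→y is +7, but vowel o→u is +6. Two shifts are in play — +6 for a/e/i/o/u, +7 for every other letter.
For planet: p(cons)+7=w, l(cons)+7=s, a(vowel)+6=g, n(cons)+7=u, e(vowel)+6=k, t(cons)+7=a.

wsguka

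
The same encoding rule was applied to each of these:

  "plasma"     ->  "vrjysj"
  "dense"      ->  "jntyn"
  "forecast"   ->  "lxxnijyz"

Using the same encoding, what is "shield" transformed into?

Vowels shift forward by 9 and consonants shift forward by 6.
Applying it to shield: s(cons)+6=y, h(cons)+6=n, i(vowel)+9=r, e(vowel)+9=n, l(cons)+6=r, d(cons)+6=j.

ynrnrj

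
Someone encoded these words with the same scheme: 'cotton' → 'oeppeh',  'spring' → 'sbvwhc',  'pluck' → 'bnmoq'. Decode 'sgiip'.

c(2)→o(14) and o(14)→e(4) fit y≡23x+20 (mod 26); the inverse of 23 mod 26 is 17. Treating letters as 0–25, the rule is x ↦ 23x + 20 (mod 26).
Decoding sgiip: s(18)→17·(18−20)≡18=s; g(6)→17·(6−20)≡22=w; i(8)→17·(8−20)≡4=e; i(8)→17·(8−20)≡4=e; p(15)→17·(15−20)≡19=t (all mod 26).

sweet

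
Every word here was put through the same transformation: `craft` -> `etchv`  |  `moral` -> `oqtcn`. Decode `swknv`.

Compare letters: c→e is +2, r→t is +2, a→c is +2 — a constant shift. Every letter moves 2 places later in the alphabet, wrapping around z→a.
Undoing it on swknv: s−2=q, w−2=u, k−2=i, n−2=l, v−2=t.

quilt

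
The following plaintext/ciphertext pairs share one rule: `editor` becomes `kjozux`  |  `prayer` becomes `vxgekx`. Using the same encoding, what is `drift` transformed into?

Compare letters: e→k is +6, d→j is +6, i→o is +6 — a constant shift. Every letter moves 6 places later in the alphabet, wrapping around z→a.
Applying it to drift: d+6=j, r+6=x, i+6=o, f+6=l, t+6=z.

jxolz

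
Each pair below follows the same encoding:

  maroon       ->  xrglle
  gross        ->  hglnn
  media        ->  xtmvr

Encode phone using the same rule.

solet

m(12)→x(23) and a(0)→r(17) fit y≡7x+17 (mod 26); the inverse of 7 mod 26 is 15. Treating letters as 0–25, the rule is x ↦ 7x + 17 (mod 26).
On phone: p(15)→7·15+17≡18=s; h(7)→7·7+17≡14=o; o(14)→7·14+17≡11=l; n(13)→7·13+17≡4=e; e(4)→7·4+17≡19=t (all mod 26).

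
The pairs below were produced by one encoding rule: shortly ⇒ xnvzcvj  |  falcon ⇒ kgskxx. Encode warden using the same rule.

bgylnx

The shift increases by 1 at each position, starting from +5: 5, 6, 7, ….
On warden: w+5=b, a+6=g, r+7=y, d+8=l, e+9=n, n+10=x.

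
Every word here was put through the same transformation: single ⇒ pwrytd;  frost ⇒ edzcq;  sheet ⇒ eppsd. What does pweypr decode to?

The word is reversed, then every letter is shifted forward by 11.
Reversing it on pweypr: shift back: p−11=e, w−11=l, e−11=t, y−11=n, p−11=e, r−11=g → eltneg; then reverse → gentle.

gentle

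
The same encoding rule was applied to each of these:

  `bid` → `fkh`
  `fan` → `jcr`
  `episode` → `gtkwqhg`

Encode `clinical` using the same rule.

gpkrkgcp

The shift depends on letter class: consonant b→f is +4, but vowel i→k is +2. Two shifts are in play — +2 for a/e/i/o/u, +4 for every other letter.
For clinical: c(cons)+4=g, l(cons)+4=p, i(vowel)+2=k, n(cons)+4=r, i(vowel)+2=k, c(cons)+4=g, a(vowel)+2=c, l(cons)+4=p.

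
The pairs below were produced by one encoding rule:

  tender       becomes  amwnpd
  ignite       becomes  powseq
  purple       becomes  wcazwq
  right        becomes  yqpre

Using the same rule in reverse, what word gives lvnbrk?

energy

In tender: t→a is +7, e→m is +8, n→w is +9, d→n is +10 — the shift increases by 1 each position. Letter i (0-indexed) is shifted by i+7, so successive shifts are 7, 8, 9, ….
Reversing it on lvnbrk: l−7=e, v−8=n, n−9=e, b−10=r, r−11=g, k−12=y.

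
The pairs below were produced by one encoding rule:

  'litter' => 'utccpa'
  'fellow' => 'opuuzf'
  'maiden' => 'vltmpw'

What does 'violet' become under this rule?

Vowels shift forward by 11 and consonants shift forward by 9.
Applying it to violet: v(cons)+9=e, i(vowel)+11=t, o(vowel)+11=z, l(cons)+9=u, e(vowel)+11=p, t(cons)+9=c.

etzupc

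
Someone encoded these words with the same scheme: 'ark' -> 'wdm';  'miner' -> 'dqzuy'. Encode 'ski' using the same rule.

Read the word backwards and shift each letter +12.
On ski: reverse → iks; then shift: i+12=u, k+12=w, s+12=e.

uwe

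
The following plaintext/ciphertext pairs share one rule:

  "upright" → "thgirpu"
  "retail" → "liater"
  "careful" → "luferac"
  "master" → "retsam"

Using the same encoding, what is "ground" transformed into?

dnuorg

It's just the letters in reverse order.
For ground: reverse → dnuorg.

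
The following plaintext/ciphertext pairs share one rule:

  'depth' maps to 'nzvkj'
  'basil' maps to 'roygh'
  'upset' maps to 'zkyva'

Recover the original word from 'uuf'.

zoo

The output letters match the input read backwards, each shifted +6: depth reversed is htped. Read the word backwards and shift each letter +6.
Undoing it on uuf: shift back: u−6=o, u−6=o, f−6=z → ooz; then reverse → zoo.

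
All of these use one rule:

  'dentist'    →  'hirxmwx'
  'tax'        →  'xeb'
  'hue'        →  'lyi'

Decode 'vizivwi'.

This is a Caesar cipher with shift 4.
Decoding vizivwi: v−4=r, i−4=e, z−4=v, i−4=e, v−4=r, w−4=s, i−4=e.

reverse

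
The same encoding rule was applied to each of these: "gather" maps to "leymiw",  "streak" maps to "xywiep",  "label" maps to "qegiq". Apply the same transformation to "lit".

qmy

The shift depends on letter class: consonant g→l is +5, but vowel a→e is +4. The rule splits by letter class: vowels +4, consonants +5.
Applying it to lit: l(cons)+5=q, i(vowel)+4=m, t(cons)+5=y.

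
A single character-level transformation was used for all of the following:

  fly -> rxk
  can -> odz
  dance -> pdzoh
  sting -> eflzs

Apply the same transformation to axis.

djle

The shift depends on letter class: consonant f→r is +12, but vowel a→d is +3. The rule splits by letter class: vowels +3, consonants +12.
For axis: a(vowel)+3=d, x(cons)+12=j, i(vowel)+3=l, s(cons)+12=e.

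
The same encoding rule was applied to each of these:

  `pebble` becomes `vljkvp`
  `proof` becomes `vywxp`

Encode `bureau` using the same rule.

hbznkf

In pebble: p→v is +6, e→l is +7, b→j is +8, b→k is +9 — the shift increases by 1 each position. Letter i (0-indexed) is shifted by i+6, so successive shifts are 6, 7, 8, ….
Applying it to bureau: b+6=h, u+7=b, r+8=z, e+9=n, a+10=k, u+11=f.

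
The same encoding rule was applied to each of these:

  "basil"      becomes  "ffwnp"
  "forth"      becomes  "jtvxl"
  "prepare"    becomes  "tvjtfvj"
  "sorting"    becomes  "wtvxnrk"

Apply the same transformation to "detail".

hjxfnp

The shift depends on letter class: consonant b→f is +4, but vowel a→f is +5. The rule splits by letter class: vowels +5, consonants +4.
Applying it to detail: d(cons)+4=h, e(vowel)+5=j, t(cons)+4=x, a(vowel)+5=f, i(vowel)+5=n, l(cons)+4=p.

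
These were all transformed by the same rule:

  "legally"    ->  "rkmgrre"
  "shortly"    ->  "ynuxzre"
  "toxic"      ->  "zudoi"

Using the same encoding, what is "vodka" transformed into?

Compare letters: l→r is +6, e→k is +6, g→m is +6 — a constant shift. This is a Caesar cipher with shift 6.
For vodka: v+6=b, o+6=u, d+6=j, k+6=q, a+6=g.

bujqg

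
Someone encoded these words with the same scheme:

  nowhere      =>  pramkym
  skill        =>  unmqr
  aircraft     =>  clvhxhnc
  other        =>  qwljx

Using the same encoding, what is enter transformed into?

Letter i (0-indexed) is shifted by i+2, so successive shifts are 2, 3, 4, ….
On enter: e+2=g, n+3=q, t+4=x, e+5=j, r+6=x.

gqxjx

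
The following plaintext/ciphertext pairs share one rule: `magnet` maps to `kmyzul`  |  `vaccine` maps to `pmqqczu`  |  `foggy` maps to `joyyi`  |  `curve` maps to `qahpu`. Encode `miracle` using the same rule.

Each letter's alphabet position (a=0..z=25) is mapped through 15·x+12 mod 26 — an affine cipher.
Applying it to miracle: m(12)→15·12+12≡10=k; i(8)→15·8+12≡2=c; r(17)→15·17+12≡7=h; a(0)→15·0+12≡12=m; c(2)→15·2+12≡16=q; l(11)→15·11+12≡21=v; e(4)→15·4+12≡20=u (all mod 26).

kchmqvu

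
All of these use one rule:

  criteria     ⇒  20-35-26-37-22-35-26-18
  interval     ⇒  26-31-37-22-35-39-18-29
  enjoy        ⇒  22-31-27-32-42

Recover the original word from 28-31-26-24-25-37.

knight

c is letter #3 and maps to 20: an offset of 17. The number is (letter's place in the alphabet, a=1) + 17.
Reversing it on 28-31-26-24-25-37: 28→(28−17)÷1=11=k, 31→(31−17)÷1=14=n, 26→(26−17)÷1=9=i, 24→(24−17)÷1=7=g, 25→(25−17)÷1=8=h, 37→(37−17)÷1=20=t.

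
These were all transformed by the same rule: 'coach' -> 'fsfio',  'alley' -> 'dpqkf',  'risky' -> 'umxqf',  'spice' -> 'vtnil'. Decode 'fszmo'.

cough

The shift increases by 1 at each position, starting from +3: 3, 4, 5, ….
Reversing it on fszmo: f−3=c, s−4=o, z−5=u, m−6=g, o−7=h.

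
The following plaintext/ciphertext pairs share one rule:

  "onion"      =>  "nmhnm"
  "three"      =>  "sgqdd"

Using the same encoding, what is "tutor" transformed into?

Each letter is shifted forward by 25 in the alphabet (a Caesar shift of +25).
Applying it to tutor: t+25=s, u+25=t, t+25=s, o+25=n, r+25=q.

stsnq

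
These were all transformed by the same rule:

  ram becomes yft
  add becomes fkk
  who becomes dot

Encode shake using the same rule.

zofrj

The shift depends on letter class: consonant r→y is +7, but vowel a→f is +5. Vowels shift forward by 5 and consonants shift forward by 7.
For shake: s(cons)+7=z, h(cons)+7=o, a(vowel)+5=f, k(cons)+7=r, e(vowel)+5=j.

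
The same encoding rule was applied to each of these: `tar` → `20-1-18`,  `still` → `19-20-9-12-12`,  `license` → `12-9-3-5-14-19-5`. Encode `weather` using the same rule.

Each letter is replaced by its alphabet position (a=1, b=2, …, z=26).
On weather: w=23→23, e=5→5, a=1→1, t=20→20, h=8→8, e=5→5, r=18→18.

23-5-1-20-8-5-18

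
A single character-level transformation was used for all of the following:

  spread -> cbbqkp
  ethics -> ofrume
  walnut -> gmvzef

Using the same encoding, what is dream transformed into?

ndomw

Shifts by position in spread: pos 0: s→c (+10), pos 1: p→b (+12), pos 2: r→b (+10), pos 3: e→q (+12) — repeating every 2. The shifts repeat in a cycle of length 2: positions 0,1,… shift by +10, +12, then the pattern repeats.
Applying it to dream: d+10=n, r+12=d, e+10=o, a+12=m, m+10=w.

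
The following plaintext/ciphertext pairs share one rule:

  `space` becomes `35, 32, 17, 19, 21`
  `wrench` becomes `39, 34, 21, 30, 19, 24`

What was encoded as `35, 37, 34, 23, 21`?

surge

s is letter #19 and maps to 35: an offset of 16. Each letter is replaced by its alphabet position (a=1..z=26) + 16.
Decoding 35, 37, 34, 23, 21: 35→(35−16)÷1=19=s, 37→(37−16)÷1=21=u, 34→(34−16)÷1=18=r, 23→(23−16)÷1=7=g, 21→(21−16)÷1=5=e.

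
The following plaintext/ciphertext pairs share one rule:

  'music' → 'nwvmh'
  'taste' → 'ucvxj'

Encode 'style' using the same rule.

tvbpj

In music: m→n is +1, u→w is +2, s→v is +3, i→m is +4 — the shift increases by 1 each position. The shift increases by 1 at each position, starting from +1: 1, 2, 3, ….
On style: s+1=t, t+2=v, y+3=b, l+4=p, e+5=j.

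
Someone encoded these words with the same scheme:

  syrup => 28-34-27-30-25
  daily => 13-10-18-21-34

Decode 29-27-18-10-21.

s is letter #19 and maps to 28: an offset of 9. Each letter is replaced by its alphabet position (a=1..z=26) + 9.
Decoding 29-27-18-10-21: 29→(29−9)÷1=20=t, 27→(27−9)÷1=18=r, 18→(18−9)÷1=9=i, 10→(10−9)÷1=1=a, 21→(21−9)÷1=12=l.

trial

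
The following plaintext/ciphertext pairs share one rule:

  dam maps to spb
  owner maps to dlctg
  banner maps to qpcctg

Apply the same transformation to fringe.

ugxcvt

Compare letters: d→s is +15, a→p is +15, m→b is +15 — a constant shift. This is a Caesar cipher with shift 15.
On fringe: f+15=u, r+15=g, i+15=x, n+15=c, g+15=v, e+15=t.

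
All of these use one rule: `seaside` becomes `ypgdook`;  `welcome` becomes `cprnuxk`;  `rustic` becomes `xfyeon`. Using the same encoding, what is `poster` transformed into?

Shifts by position in seaside: pos 0: s→y (+6), pos 1: e→p (+11), pos 2: a→g (+6), pos 3: s→d (+11) — repeating every 2. A repeating key of period 2 is used — shifts +6, +11 over and over.
On poster: p+6=v, o+11=z, s+6=y, t+11=e, e+6=k, r+11=c.

vzyekc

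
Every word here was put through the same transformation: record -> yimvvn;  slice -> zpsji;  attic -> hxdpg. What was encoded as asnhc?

Shifts by position in record: pos 0: r→y (+7), pos 1: e→i (+4), pos 2: c→m (+10), pos 3: o→v (+7), pos 4: r→v (+4), pos 5: d→n (+10) — repeating every 3. The shifts repeat in a cycle of length 3: positions 0,1,… shift by +7, +4, +10, then the pattern repeats.
Undoing it on asnhc: a−7=t, s−4=o, n−10=d, h−7=a, c−4=y.

today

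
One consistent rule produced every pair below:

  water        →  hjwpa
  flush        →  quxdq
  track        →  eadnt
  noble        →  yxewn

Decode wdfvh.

Shifts by position in water: pos 0: w→h (+11), pos 1: a→j (+9), pos 2: t→w (+3), pos 3: e→p (+11), pos 4: r→a (+9) — repeating every 3. It's a Vigenère-style cipher with numeric key [11,9,3]: position i shifts by key[i mod 3].
Undoing it on wdfvh: w−11=l, d−9=u, f−3=c, v−11=k, h−9=y.

lucky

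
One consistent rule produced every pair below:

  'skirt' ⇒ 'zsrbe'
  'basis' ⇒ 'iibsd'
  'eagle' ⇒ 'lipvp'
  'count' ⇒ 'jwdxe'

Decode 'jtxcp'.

close

The shift increases by 1 at each position, starting from +7: 7, 8, 9, ….
Reversing it on jtxcp: j−7=c, t−8=l, x−9=o, c−10=s, p−11=e.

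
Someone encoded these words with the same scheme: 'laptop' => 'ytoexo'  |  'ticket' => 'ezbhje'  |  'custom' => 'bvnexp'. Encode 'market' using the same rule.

l(11)→y(24) and a(0)→t(19) fit y≡17x+19 (mod 26); the inverse of 17 mod 26 is 23. Treating letters as 0–25, the rule is x ↦ 17x + 19 (mod 26).
On market: m(12)→17·12+19≡15=p; a(0)→17·0+19≡19=t; r(17)→17·17+19≡22=w; k(10)→17·10+19≡7=h; e(4)→17·4+19≡9=j; t(19)→17·19+19≡4=e (all mod 26).

ptwhje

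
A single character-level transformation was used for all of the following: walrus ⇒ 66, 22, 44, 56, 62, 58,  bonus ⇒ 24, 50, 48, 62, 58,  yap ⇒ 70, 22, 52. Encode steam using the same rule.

58, 60, 30, 22, 46

w(#23)→66 and a(#1)→22: differences scale by 2, so n = 2·pos + 20. Each letter becomes 2×(its alphabet position, a=1..z=26) + 20.
For steam: s=19→58, t=20→60, e=5→30, a=1→22, m=13→46.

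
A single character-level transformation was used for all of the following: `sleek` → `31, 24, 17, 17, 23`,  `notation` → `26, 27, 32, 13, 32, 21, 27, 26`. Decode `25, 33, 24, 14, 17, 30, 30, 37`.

mulberry

Each letter is replaced by its alphabet position (a=1..z=26) + 12.
Decoding 25, 33, 24, 14, 17, 30, 30, 37: 25→(25−12)÷1=13=m, 33→(33−12)÷1=21=u, 24→(24−12)÷1=12=l, 14→(14−12)÷1=2=b, 17→(17−12)÷1=5=e, 30→(30−12)÷1=18=r, 30→(30−12)÷1=18=r, 37→(37−12)÷1=25=y.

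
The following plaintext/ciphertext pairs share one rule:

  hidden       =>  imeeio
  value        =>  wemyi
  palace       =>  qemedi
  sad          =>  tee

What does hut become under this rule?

The shift depends on letter class: consonant h→i is +1, but vowel i→m is +4. The rule splits by letter class: vowels +4, consonants +1.
For hut: h(cons)+1=i, u(vowel)+4=y, t(cons)+1=u.

iyu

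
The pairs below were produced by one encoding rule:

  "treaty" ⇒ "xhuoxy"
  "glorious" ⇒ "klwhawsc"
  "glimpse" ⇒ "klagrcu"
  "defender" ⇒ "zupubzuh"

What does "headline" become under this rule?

t(19)→x(23) and r(17)→h(7) fit y≡21x+14 (mod 26); the inverse of 21 mod 26 is 5. Each letter's alphabet position (a=0..z=25) is mapped through 21·x+14 mod 26 — an affine cipher.
For headline: h(7)→21·7+14≡5=f; e(4)→21·4+14≡20=u; a(0)→21·0+14≡14=o; d(3)→21·3+14≡25=z; l(11)→21·11+14≡11=l; i(8)→21·8+14≡0=a; n(13)→21·13+14≡1=b; e(4)→21·4+14≡20=u (all mod 26).

fuozlabu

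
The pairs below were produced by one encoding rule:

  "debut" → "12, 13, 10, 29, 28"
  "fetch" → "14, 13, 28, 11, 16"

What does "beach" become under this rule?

10, 13, 9, 11, 16

Each letter is replaced by its alphabet position (a=1..z=26) + 8.
For beach: b=2→10, e=5→13, a=1→9, c=3→11, h=8→16.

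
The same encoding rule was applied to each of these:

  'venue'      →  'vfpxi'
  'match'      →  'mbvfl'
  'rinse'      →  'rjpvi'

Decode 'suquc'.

In venue: v→v is +0, e→f is +1, n→p is +2, u→x is +3 — the shift increases by 1 each position. Each letter shifts forward by its position index (0, 1, 2, …) — the shift grows by one for each successive letter.
Decoding suquc: s−0=s, u−1=t, q−2=o, u−3=r, c−4=y.

story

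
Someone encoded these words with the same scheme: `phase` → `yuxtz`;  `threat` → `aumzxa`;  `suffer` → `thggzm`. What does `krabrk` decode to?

notion

p(15)→y(24) and h(7)→u(20) fit y≡7x+23 (mod 26); the inverse of 7 mod 26 is 15. Treating letters as 0–25, the rule is x ↦ 7x + 23 (mod 26).
Decoding krabrk: k(10)→15·(10−23)≡13=n; r(17)→15·(17−23)≡14=o; a(0)→15·(0−23)≡19=t; b(1)→15·(1−23)≡8=i; r(17)→15·(17−23)≡14=o; k(10)→15·(10−23)≡13=n (all mod 26).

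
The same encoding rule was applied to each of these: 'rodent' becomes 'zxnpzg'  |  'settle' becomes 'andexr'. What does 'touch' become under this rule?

In rodent: r→z is +8, o→x is +9, d→n is +10, e→p is +11 — the shift increases by 1 each position. Letter i (0-indexed) is shifted by i+8, so successive shifts are 8, 9, 10, ….
For touch: t+8=b, o+9=x, u+10=e, c+11=n, h+12=t.

bxent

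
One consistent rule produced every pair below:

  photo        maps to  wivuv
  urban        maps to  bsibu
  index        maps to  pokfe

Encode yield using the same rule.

Shifts by position in photo: pos 0: p→w (+7), pos 1: h→i (+1), pos 2: o→v (+7), pos 3: t→u (+1) — repeating every 2. The shifts repeat in a cycle of length 2: positions 0,1,… shift by +7, +1, then the pattern repeats.
For yield: y+7=f, i+1=j, e+7=l, l+1=m, d+7=k.

fjlmk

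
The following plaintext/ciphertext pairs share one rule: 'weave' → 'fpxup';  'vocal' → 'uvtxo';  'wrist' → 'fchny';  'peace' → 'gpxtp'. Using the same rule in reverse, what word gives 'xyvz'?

Treating letters as 0–25, the rule is x ↦ 11x + 23 (mod 26).
Undoing it on xyvz: x(23)→19·(23−23)≡0=a; y(24)→19·(24−23)≡19=t; v(21)→19·(21−23)≡14=o; z(25)→19·(25−23)≡12=m (all mod 26).

atom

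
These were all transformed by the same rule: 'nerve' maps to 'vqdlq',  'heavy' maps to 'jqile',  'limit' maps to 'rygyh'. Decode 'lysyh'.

n(13)→v(21) and e(4)→q(16) fit y≡15x+8 (mod 26); the inverse of 15 mod 26 is 7. Treating letters as 0–25, the rule is x ↦ 15x + 8 (mod 26).
Undoing it on lysyh: l(11)→7·(11−8)≡21=v; y(24)→7·(24−8)≡8=i; s(18)→7·(18−8)≡18=s; y(24)→7·(24−8)≡8=i; h(7)→7·(7−8)≡19=t (all mod 26).

visit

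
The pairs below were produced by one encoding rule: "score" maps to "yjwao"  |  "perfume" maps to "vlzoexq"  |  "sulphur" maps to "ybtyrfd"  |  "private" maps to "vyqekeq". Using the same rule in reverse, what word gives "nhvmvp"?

handle

In score: s→y is +6, c→j is +7, o→w is +8, r→a is +9 — the shift increases by 1 each position. The shift increases by 1 at each position, starting from +6: 6, 7, 8, ….
Undoing it on nhvmvp: n−6=h, h−7=a, v−8=n, m−9=d, v−10=l, p−11=e.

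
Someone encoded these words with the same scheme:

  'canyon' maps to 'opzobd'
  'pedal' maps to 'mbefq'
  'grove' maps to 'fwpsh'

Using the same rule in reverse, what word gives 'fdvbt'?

sauce

Two steps: reverse the string, then apply a Caesar shift of +1.
Decoding fdvbt: shift back: f−1=e, d−1=c, v−1=u, b−1=a, t−1=s → ecuas; then reverse → sauce.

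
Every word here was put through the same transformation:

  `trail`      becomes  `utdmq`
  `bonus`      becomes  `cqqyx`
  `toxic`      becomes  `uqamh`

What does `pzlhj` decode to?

In trail: t→u is +1, r→t is +2, a→d is +3, i→m is +4 — the shift increases by 1 each position. The shift increases by 1 at each position, starting from +1: 1, 2, 3, ….
Reversing it on pzlhj: p−1=o, z−2=x, l−3=i, h−4=d, j−5=e.

oxide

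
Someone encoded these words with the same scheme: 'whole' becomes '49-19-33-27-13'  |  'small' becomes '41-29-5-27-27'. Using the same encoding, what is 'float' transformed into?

With a=1..z=26, the number is 2·pos + 3.
On float: f=6→15, l=12→27, o=15→33, a=1→5, t=20→43.

15-27-33-5-43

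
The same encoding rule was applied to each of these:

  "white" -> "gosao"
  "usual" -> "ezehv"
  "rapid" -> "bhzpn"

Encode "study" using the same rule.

caeki

Shifts by position in white: pos 0: w→g (+10), pos 1: h→o (+7), pos 2: i→s (+10), pos 3: t→a (+7) — repeating every 2. The shifts repeat in a cycle of length 2: positions 0,1,… shift by +10, +7, then the pattern repeats.
Applying it to study: s+10=c, t+7=a, u+10=e, d+7=k, y+10=i.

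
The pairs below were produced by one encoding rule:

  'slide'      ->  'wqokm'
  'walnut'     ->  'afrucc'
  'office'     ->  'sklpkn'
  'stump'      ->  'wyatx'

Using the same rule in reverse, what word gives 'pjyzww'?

lesson

In slide: s→w is +4, l→q is +5, i→o is +6, d→k is +7 — the shift increases by 1 each position. Each letter shifts forward by (position + 4), i.e. 4, 5, 6, … — the shift grows by one for each successive letter.
Reversing it on pjyzww: p−4=l, j−5=e, y−6=s, z−7=s, w−8=o, w−9=n.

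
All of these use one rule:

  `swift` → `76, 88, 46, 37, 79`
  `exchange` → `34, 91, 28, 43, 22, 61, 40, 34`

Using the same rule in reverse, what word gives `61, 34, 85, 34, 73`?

never

s(#19)→76 and w(#23)→88: differences scale by 3, so n = 3·pos + 19. Each letter becomes 3×(its alphabet position, a=1..z=26) + 19.
Reversing it on 61, 34, 85, 34, 73: 61→(61−19)÷3=14=n, 34→(34−19)÷3=5=e, 85→(85−19)÷3=22=v, 34→(34−19)÷3=5=e, 73→(73−19)÷3=18=r.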